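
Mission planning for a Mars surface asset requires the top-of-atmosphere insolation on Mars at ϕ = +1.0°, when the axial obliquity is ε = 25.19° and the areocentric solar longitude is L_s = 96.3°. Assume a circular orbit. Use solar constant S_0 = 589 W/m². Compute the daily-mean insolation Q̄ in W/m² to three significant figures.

Q̄ ≈ 172 W/m²

sin δ = sin 25.19° × sin 96.3° = 0.42305, so δ = +25.027°.
cos h₀ = −tan(+1.0°) tan(+25.027°) = -0.0081, h₀ = 1.5789 rad.
Bracket: h₀ sin ϕ sin δ + cos ϕ cos δ sin h₀ = 1.5789×0.01745×0.42305 + 0.99985×0.90611×0.99997 = 0.011656 + 0.905947 = 0.917603.
Q̄ = (S_0/π) × [bracket] = (589/π) × 0.917603 = 172.0 W/m².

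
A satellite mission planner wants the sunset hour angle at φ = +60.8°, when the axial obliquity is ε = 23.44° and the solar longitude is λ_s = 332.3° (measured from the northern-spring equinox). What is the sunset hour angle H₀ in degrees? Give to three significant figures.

H₀ = 70.3°

Solar declination: sin δ = sin ε · sin λ_s = sin 23.44° × sin 332.3° = -0.18491, so δ = -10.656°.
cos H₀ = −tan φ · tan δ = −tan(+60.8°) × tan(-10.656°) = 0.3367, so H₀ = 1.2274 rad = 70.33°.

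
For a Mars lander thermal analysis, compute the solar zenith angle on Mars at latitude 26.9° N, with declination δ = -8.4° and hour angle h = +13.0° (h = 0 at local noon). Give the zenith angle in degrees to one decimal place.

θ_z = 37.5°

cos θ_z = sin ϕ sin δ + cos ϕ cos δ cos h = -0.066093 + 0.859619 = 0.793526.
θ_z = arccos(0.793526) = 37.5°.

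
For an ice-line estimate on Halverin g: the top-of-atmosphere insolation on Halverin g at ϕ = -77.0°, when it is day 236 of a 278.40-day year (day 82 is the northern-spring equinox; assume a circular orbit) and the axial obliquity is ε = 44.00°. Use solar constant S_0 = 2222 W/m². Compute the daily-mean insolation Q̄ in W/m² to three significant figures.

Solar longitude: L_s = 360° × (236 − 82)/278.40 = 199.138°.
sin δ = sin 44.00° × sin 199.138° = -0.22774, so δ = -13.164°.
cos h₀ = −tan(-77.0°) tan(-13.164°) = -1.0131 ≤ −1 ⇒ polar day, h₀ = π.
Bracket: h₀ sin ϕ sin δ + cos ϕ cos δ sin h₀ = 3.1416×-0.97437×-0.22774 + 0.22495×0.97372×0.00000 = 0.697131 + 0.000000 = 0.697131.
Q̄ = (S_0/π) × [bracket] = (2222/π) × 0.697131 = 493.1 W/m².

Q̄ ≈ 493 W/m²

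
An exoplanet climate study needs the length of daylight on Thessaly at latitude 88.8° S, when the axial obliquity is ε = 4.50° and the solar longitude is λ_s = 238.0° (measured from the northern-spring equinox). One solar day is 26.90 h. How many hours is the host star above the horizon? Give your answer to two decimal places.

26.90 h

Solar declination: sin δ = sin ε · sin λ_s = sin 4.50° × sin 238.0° = -0.06654, so δ = -3.815°.
Sunrise equation: cos H₀ = −tan φ · tan δ = -3.1835 ≤ −1, so the host star never sets (polar day) and H₀ = π.
Daylight = 2H₀/(2π) × 26.90 h = (3.1416/π) × 26.90 = 26.90 h.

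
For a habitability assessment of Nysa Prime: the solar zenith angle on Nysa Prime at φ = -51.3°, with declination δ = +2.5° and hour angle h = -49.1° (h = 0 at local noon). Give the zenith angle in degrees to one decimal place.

θ_z = 68.0°

cos θ_z = sin φ sin δ + cos φ cos δ cos h = -0.034042 + 0.408982 = 0.374940.
θ_z = arccos(0.374940) = 68.0°.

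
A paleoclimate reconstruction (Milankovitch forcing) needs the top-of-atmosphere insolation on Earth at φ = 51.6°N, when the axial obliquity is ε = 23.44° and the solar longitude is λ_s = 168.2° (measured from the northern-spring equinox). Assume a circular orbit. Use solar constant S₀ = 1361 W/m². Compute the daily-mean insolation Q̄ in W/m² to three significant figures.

Q̄ ≈ 313 W/m²

Solar declination: sin δ = sin ε · sin λ_s = sin 23.44° × sin 168.2° = 0.08135, so δ = +4.666°.
cos H₀ = −tan(+51.6°) tan(+4.666°) = -0.1030, H₀ = 1.6740 rad.
Bracket: H₀ sin φ sin δ + cos φ cos δ sin H₀ = 1.6740×0.78369×0.08135 + 0.62115×0.99669×0.99468 = 0.106723 + 0.615800 = 0.722523.
Q̄ = (S₀/π) × [bracket] = (1361/π) × 0.722523 = 313.0 W/m².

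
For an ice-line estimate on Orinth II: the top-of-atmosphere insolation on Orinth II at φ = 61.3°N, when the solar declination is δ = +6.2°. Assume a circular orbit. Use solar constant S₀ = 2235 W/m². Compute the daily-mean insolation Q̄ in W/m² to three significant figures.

Q̄ ≈ 452 W/m²

cos H₀ = −tan(+61.3°) tan(+6.200°) = -0.1984, H₀ = 1.7705 rad.
Bracket: H₀ sin φ sin δ + cos φ cos δ sin H₀ = 1.7705×0.87715×0.10800 + 0.48022×0.99415×0.98012 = 0.167723 + 0.467920 = 0.635643.
Q̄ = (S₀/π) × [bracket] = (2235/π) × 0.635643 = 452.2 W/m².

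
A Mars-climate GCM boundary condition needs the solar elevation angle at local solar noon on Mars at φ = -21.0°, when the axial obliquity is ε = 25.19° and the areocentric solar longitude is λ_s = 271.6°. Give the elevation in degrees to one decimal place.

85.8°

sin δ = sin 25.19° × sin 271.6° = -0.42546, so δ = -25.179°.
At local noon the hour angle is zero, so the zenith angle equals |φ − δ| = |-21.0° − (-25.179°)| = 4.179°.
Elevation = 90° − 4.179° = 85.8°.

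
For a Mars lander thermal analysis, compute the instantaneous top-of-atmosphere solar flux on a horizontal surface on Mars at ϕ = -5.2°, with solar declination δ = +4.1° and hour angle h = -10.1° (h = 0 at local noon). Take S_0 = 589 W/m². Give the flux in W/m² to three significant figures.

cos θ_z = sin ϕ sin δ + cos ϕ cos δ cos h = -0.006480 + 0.977942 = 0.971462.
Flux = S_0 · cos θ_z = 589 × 0.971462 = 572.2 W/m².

572 W/m²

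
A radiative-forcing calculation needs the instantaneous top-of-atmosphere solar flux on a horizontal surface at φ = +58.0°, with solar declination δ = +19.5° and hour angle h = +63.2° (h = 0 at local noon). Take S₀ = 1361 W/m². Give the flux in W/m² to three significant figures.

692 W/m²

cos θ_z = sin φ sin δ + cos φ cos δ cos h = 0.283084 + 0.225224 = 0.508308.
Flux = S₀ · cos θ_z = 1361 × 0.508308 = 691.8 W/m².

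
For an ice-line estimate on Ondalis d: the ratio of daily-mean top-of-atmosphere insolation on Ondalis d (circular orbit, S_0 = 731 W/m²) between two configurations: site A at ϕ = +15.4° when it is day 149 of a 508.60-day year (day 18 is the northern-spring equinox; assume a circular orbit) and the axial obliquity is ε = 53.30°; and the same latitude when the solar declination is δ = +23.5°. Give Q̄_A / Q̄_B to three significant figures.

Q̄_A / Q̄_B ≈ 0.900

— Configuration A (ϕ=+15.4°):
Solar longitude: L_s = 360° × (149 − 18)/508.60 = 92.725°.
sin δ = sin 53.30° × sin 92.725° = 0.80087, so δ = +53.213°.
cos h₀ = −tan(+15.4°) tan(+53.213°) = -0.3684, h₀ = 1.9481 rad.
Bracket: h₀ sin ϕ sin δ + cos ϕ cos δ sin h₀ = 1.9481×0.26556×0.80087 + 0.96410×0.59884×0.92968 = 0.414320 + 0.536743 = 0.951063.
Q̄ = (S_0/π) × [bracket] = (731/π) × 0.951063 = 221.30 W/m².
— Configuration B (ϕ=+15.4°):
cos h₀ = −tan(+15.4°) tan(+23.500°) = -0.1198, h₀ = 1.6909 rad.
Bracket: h₀ sin ϕ sin δ + cos ϕ cos δ sin h₀ = 1.6909×0.26556×0.39875 + 0.96410×0.91706×0.99280 = 0.179053 + 0.877772 = 1.056825.
Q̄ = (S_0/π) × [bracket] = (731/π) × 1.056825 = 245.91 W/m².
Ratio Q̄_A / Q̄_B = 221.30 / 245.91 = 0.8999.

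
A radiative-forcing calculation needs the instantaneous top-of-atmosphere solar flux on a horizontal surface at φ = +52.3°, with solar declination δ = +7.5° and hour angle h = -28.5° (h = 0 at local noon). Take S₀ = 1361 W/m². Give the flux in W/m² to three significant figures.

cos θ_z = sin φ sin δ + cos φ cos δ cos h = 0.103275 + 0.532823 = 0.636098.
Flux = S₀ · cos θ_z = 1361 × 0.636098 = 865.7 W/m².

866 W/m²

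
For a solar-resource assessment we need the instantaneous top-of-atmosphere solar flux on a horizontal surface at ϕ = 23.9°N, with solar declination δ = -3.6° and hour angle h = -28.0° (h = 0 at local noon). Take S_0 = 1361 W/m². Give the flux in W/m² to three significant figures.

cos θ_z = sin ϕ sin δ + cos ϕ cos δ cos h = -0.025439 + 0.805645 = 0.780206.
Flux = S_0 · cos θ_z = 1361 × 0.780206 = 1062 W/m².

1.06e+03 W/m²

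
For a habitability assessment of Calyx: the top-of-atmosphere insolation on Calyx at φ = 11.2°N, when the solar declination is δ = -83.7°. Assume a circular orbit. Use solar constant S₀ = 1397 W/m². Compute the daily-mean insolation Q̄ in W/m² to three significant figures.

cos H₀ = −tan(+11.2°) tan(-83.700°) = 1.7935 ≥ 1 ⇒ polar night, H₀ = 0 and Q̄ = 0.

Q̄ ≈ 0.00 W/m²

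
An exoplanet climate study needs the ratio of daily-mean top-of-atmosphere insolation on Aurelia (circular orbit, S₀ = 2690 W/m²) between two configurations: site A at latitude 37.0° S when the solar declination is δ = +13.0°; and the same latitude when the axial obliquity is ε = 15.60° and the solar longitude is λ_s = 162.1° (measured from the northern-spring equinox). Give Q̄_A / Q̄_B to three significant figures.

Q̄_A / Q̄_B ≈ 0.803

— Configuration A (φ=-37.0°):
cos H₀ = −tan(-37.0°) tan(+13.000°) = 0.1740, H₀ = 1.3959 rad.
Bracket: H₀ sin φ sin δ + cos φ cos δ sin H₀ = 1.3959×-0.60182×0.22495 + 0.79864×0.97437×0.98475 = -0.188976 + 0.766304 = 0.577328.
Q̄ = (S₀/π) × [bracket] = (2690/π) × 0.577328 = 494.34 W/m².
— Configuration B (φ=-37.0°):
Solar declination: sin δ = sin ε · sin λ_s = sin 15.60° × sin 162.1° = 0.08265, so δ = +4.741°.
cos H₀ = −tan(-37.0°) tan(+4.741°) = 0.0625, H₀ = 1.5083 rad.
Bracket: H₀ sin φ sin δ + cos φ cos δ sin H₀ = 1.5083×-0.60182×0.08265 + 0.79864×0.99658×0.99805 = -0.075023 + 0.794357 = 0.719334.
Q̄ = (S₀/π) × [bracket] = (2690/π) × 0.719334 = 615.93 W/m².
Ratio Q̄_A / Q̄_B = 494.34 / 615.93 = 0.8026.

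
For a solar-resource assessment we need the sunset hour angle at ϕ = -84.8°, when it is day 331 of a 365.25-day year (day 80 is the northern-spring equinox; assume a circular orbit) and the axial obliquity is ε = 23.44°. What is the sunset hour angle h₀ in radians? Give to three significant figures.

h₀ = 3.14 rad

Solar longitude: L_s = 360° × (331 − 80)/365.25 = 247.392°.
sin δ = sin 23.44° × sin 247.392° = -0.36722, so δ = -21.544°.
Sunrise equation: cos h₀ = −tan ϕ · tan δ = -4.3382 ≤ −1, so the Sun never sets (polar day) and h₀ = π.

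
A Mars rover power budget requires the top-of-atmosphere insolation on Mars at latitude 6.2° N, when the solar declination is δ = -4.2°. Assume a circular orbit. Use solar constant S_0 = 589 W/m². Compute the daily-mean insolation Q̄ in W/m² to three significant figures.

Q̄ ≈ 184 W/m²

cos h₀ = −tan(+6.2°) tan(-4.200°) = 0.0080, h₀ = 1.5628 rad.
Bracket: h₀ sin ϕ sin δ + cos ϕ cos δ sin h₀ = 1.5628×0.10800×-0.07324 + 0.99415×0.99731×0.99997 = -0.012362 + 0.991446 = 0.979084.
Q̄ = (S_0/π) × [bracket] = (589/π) × 0.979084 = 183.6 W/m².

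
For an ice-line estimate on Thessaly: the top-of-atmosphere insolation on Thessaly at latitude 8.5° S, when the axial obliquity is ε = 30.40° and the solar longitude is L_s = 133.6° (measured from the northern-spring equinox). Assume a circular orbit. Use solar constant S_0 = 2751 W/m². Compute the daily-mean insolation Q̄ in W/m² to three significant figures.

Q̄ ≈ 733 W/m²

Solar declination: sin δ = sin ε · sin L_s = sin 30.40° × sin 133.6° = 0.36646, so δ = +21.497°.
cos h₀ = −tan(-8.5°) tan(+21.497°) = 0.0589, h₀ = 1.5119 rad.
Bracket: h₀ sin ϕ sin δ + cos ϕ cos δ sin h₀ = 1.5119×-0.14781×0.36646 + 0.98902×0.93044×0.99827 = -0.081894 + 0.918632 = 0.836738.
Q̄ = (S_0/π) × [bracket] = (2751/π) × 0.836738 = 732.7 W/m².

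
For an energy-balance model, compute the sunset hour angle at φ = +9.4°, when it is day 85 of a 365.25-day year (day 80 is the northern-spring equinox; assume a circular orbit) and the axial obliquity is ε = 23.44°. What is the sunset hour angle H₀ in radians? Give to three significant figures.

H₀ = 1.58 rad

Solar longitude: λ_s = 360° × (85 − 80)/365.25 = 4.928°.
sin δ = sin 23.44° × sin 4.928° = 0.03417, so δ = +1.958°.
cos H₀ = −tan φ · tan δ = −tan(+9.4°) × tan(+1.958°) = -0.0057, so H₀ = 1.5765 rad = 90.32°.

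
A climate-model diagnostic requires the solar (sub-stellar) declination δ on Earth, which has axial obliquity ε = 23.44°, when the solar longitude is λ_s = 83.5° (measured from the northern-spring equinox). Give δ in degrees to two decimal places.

sin δ = sin ε · sin λ_s = sin 23.44° × sin 83.5° = 0.395231.
δ = arcsin(0.395231) = +23.28°.

δ = +23.28°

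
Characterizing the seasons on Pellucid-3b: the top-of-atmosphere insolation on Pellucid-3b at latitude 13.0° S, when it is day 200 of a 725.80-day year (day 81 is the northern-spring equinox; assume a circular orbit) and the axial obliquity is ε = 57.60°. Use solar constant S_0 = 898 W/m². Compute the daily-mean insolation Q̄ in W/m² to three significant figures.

Q̄ ≈ 125 W/m²

Solar longitude: L_s = 360° × (200 − 81)/725.80 = 59.025°.
sin δ = sin 57.60° × sin 59.025° = 0.72392, so δ = +46.379°.
cos h₀ = −tan(-13.0°) tan(+46.379°) = 0.2423, h₀ = 1.3261 rad.
Bracket: h₀ sin ϕ sin δ + cos ϕ cos δ sin h₀ = 1.3261×-0.22495×0.72392 + 0.97437×0.68989×0.97021 = -0.215950 + 0.652183 = 0.436233.
Q̄ = (S_0/π) × [bracket] = (898/π) × 0.436233 = 124.7 W/m².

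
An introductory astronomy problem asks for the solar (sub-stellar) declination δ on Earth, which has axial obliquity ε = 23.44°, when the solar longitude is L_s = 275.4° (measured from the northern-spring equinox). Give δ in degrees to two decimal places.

δ = -23.33°

sin δ = sin ε · sin L_s = sin 23.44° × sin 275.4° = -0.396023.
δ = arcsin(-0.396023) = -23.33°.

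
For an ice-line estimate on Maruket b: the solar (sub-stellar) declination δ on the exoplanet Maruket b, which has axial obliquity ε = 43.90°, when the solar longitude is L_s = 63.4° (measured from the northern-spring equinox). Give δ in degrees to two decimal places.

δ = +38.32°

sin δ = sin ε · sin L_s = sin 43.90° × sin 63.4° = 0.620008.
δ = arcsin(0.620008) = +38.32°.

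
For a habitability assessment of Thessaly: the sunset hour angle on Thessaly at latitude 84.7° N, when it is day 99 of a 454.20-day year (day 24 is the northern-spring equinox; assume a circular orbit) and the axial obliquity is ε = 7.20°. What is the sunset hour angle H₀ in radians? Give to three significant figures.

Solar longitude: λ_s = 360° × (99 − 24)/454.20 = 59.445°.
sin δ = sin 7.20° × sin 59.445° = 0.10793, so δ = +6.196°.
Sunrise equation: cos H₀ = −tan φ · tan δ = -1.1703 ≤ −1, so the host star never sets (polar day) and H₀ = π.

H₀ = 3.14 rad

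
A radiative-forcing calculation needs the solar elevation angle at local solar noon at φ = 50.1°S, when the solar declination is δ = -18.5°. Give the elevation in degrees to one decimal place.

At local noon the hour angle is zero, so the zenith angle equals |φ − δ| = |-50.1° − (-18.500°)| = 31.600°.
Elevation = 90° − 31.600° = 58.4°.

58.4°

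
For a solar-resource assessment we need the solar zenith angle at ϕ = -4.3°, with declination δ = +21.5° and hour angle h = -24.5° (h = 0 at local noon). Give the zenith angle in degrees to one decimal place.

θ_z = 35.2°

cos θ_z = sin ϕ sin δ + cos ϕ cos δ cos h = -0.027480 + 0.844261 = 0.816781.
θ_z = arccos(0.816781) = 35.2°.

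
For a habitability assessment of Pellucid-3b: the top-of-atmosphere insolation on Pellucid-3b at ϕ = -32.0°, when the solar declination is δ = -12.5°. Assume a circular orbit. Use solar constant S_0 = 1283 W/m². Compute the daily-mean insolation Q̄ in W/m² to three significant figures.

cos h₀ = −tan(-32.0°) tan(-12.500°) = -0.1385, h₀ = 1.7098 rad.
Bracket: h₀ sin ϕ sin δ + cos ϕ cos δ sin h₀ = 1.7098×-0.52992×-0.21644 + 0.84805×0.97630×0.99036 = 0.196107 + 0.819970 = 1.016077.
Q̄ = (S_0/π) × [bracket] = (1283/π) × 1.016077 = 415.0 W/m².

Q̄ ≈ 415 W/m²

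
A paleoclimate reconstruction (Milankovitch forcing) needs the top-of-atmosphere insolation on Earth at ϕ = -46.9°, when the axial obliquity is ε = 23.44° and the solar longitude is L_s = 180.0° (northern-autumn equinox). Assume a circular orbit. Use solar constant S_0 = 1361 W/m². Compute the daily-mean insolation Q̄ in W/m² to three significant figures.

Solar declination: sin δ = sin ε · sin L_s = sin 23.44° × sin 180.0° = 0.00000, so δ = +0.000°.
cos h₀ = −tan(-46.9°) tan(+0.000°) = 0.0000, h₀ = 1.5708 rad.
Bracket: h₀ sin ϕ sin δ + cos ϕ cos δ sin h₀ = 1.5708×-0.73016×0.00000 + 0.68327×1.00000×1.00000 = -0.000000 + 0.683270 = 0.683270.
Q̄ = (S_0/π) × [bracket] = (1361/π) × 0.683270 = 296.0 W/m².

Q̄ ≈ 296 W/m²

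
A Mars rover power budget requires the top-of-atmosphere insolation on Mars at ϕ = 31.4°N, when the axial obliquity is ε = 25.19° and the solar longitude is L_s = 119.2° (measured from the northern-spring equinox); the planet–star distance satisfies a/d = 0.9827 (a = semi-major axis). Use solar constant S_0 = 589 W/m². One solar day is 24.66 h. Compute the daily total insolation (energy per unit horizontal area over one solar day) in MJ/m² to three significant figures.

18.0 MJ/m²

Solar declination: sin δ = sin ε · sin L_s = sin 25.19° × sin 119.2° = 0.37153, so δ = +21.810°.
cos h₀ = −tan(+31.4°) tan(+21.810°) = -0.2443, h₀ = 1.8176 rad.
Bracket: h₀ sin ϕ sin δ + cos ϕ cos δ sin h₀ = 1.8176×0.52101×0.37153 + 0.85355×0.92842×0.96971 = 0.351834 + 0.768449 = 1.120283.
Inverse-square distance factor (a/d)² = 0.9827² = 0.965699.
Q̄ = (S_0/π) × 0.965699 × [bracket] = (589/π) × 0.965699 × 1.120283 = 202.83 W/m².
Daily total = Q̄ × 24.66 h × 3600 s/h = 202.83 × 24.66 × 3600 / 10⁶ = 18.01 MJ/m².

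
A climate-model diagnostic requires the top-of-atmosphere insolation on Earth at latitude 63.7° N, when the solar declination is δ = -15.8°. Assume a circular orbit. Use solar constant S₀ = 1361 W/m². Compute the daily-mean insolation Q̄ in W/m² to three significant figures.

cos H₀ = −tan(+63.7°) tan(-15.800°) = 0.5725, H₀ = 0.9612 rad.
Bracket: H₀ sin φ sin δ + cos φ cos δ sin H₀ = 0.9612×0.89649×-0.27228 + 0.44307×0.96222×0.81987 = -0.234625 + 0.349536 = 0.114911.
Q̄ = (S₀/π) × [bracket] = (1361/π) × 0.114911 = 49.78 W/m².

Q̄ ≈ 49.8 W/m²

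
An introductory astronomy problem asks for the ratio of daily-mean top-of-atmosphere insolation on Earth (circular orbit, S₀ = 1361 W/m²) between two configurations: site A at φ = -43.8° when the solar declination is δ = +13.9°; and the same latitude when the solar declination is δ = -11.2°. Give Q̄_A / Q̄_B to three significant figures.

Q̄_A / Q̄_B ≈ 0.493

— Configuration A (φ=-43.8°):
cos H₀ = −tan(-43.8°) tan(+13.900°) = 0.2373, H₀ = 1.3312 rad.
Bracket: H₀ sin φ sin δ + cos φ cos δ sin H₀ = 1.3312×-0.69214×0.24023 + 0.72176×0.97072×0.97143 = -0.221342 + 0.680610 = 0.459268.
Q̄ = (S₀/π) × [bracket] = (1361/π) × 0.459268 = 198.96 W/m².
— Configuration B (φ=-43.8°):
cos H₀ = −tan(-43.8°) tan(-11.200°) = -0.1899, H₀ = 1.7618 rad.
Bracket: H₀ sin φ sin δ + cos φ cos δ sin H₀ = 1.7618×-0.69214×-0.19423 + 0.72176×0.98096×0.98181 = 0.236846 + 0.695139 = 0.931985.
Q̄ = (S₀/π) × [bracket] = (1361/π) × 0.931985 = 403.75 W/m².
Ratio Q̄_A / Q̄_B = 198.96 / 403.75 = 0.4928.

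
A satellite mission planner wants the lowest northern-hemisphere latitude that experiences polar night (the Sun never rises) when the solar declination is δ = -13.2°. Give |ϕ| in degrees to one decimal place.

Polar night requires cos h₀ = −tan ϕ tan δ ≥ 1, i.e. tan ϕ tan δ ≤ −1.
The boundary is |tan ϕ| · |tan δ| = 1, so |ϕ| = 90° − |δ| = 90° − 13.2° = 76.8° in the northern hemisphere.

|ϕ| = 76.8°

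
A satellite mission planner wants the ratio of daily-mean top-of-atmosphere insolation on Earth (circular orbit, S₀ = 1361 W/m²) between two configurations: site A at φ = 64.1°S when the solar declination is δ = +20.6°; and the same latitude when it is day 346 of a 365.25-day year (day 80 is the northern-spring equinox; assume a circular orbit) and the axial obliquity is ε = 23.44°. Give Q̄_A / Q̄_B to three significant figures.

— Configuration A (φ=-64.1°):
cos H₀ = −tan(-64.1°) tan(+20.600°) = 0.7741, H₀ = 0.6855 rad.
Bracket: H₀ sin φ sin δ + cos φ cos δ sin H₀ = 0.6855×-0.89956×0.35184 + 0.43680×0.93606×0.63308 = -0.216962 + 0.258848 = 0.041886.
Q̄ = (S₀/π) × [bracket] = (1361/π) × 0.041886 = 18.146 W/m².
— Configuration B (φ=-64.1°):
Solar longitude: λ_s = 360° × (346 − 80)/365.25 = 262.177°.
sin δ = sin 23.44° × sin 262.177° = -0.39409, so δ = -23.209°.
cos H₀ = −tan(-64.1°) tan(-23.209°) = -0.8831, H₀ = 2.6531 rad.
Bracket: H₀ sin φ sin δ + cos φ cos δ sin H₀ = 2.6531×-0.89956×-0.39409 + 0.43680×0.91907×0.46928 = 0.940544 + 0.188392 = 1.128936.
Q̄ = (S₀/π) × [bracket] = (1361/π) × 1.128936 = 489.08 W/m².
Ratio Q̄_A / Q̄_B = 18.146 / 489.08 = 0.03710.

Q̄_A / Q̄_B ≈ 0.0371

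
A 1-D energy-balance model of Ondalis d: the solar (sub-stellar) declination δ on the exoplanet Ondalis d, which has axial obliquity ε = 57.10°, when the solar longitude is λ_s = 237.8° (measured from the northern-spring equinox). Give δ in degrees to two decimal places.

sin δ = sin ε · sin λ_s = sin 57.10° × sin 237.8° = -0.710481.
δ = arcsin(-0.710481) = -45.27°.

δ = -45.27°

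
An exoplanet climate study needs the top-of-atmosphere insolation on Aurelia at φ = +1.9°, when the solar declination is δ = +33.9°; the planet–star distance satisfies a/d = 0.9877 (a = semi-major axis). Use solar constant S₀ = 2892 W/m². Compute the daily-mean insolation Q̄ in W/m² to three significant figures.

Q̄ ≈ 771 W/m²

cos H₀ = −tan(+1.9°) tan(+33.900°) = -0.0223, H₀ = 1.5931 rad.
Bracket: H₀ sin φ sin δ + cos φ cos δ sin H₀ = 1.5931×0.03316×0.55775 + 0.99945×0.83001×0.99975 = 0.029464 + 0.829346 = 0.858810.
Inverse-square distance factor (a/d)² = 0.9877² = 0.975551.
Q̄ = (S₀/π) × 0.975551 × [bracket] = (2892/π) × 0.975551 × 0.858810 = 771.3 W/m².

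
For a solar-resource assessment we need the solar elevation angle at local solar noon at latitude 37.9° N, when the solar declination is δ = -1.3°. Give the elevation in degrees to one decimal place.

At local noon the hour angle is zero, so the zenith angle equals |ϕ − δ| = |+37.9° − (-1.300°)| = 39.200°.
Elevation = 90° − 39.200° = 50.8°.

50.8°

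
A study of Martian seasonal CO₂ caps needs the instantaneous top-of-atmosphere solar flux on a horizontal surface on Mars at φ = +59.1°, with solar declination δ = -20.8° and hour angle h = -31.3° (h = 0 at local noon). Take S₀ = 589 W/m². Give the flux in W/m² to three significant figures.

62.1 W/m²

cos θ_z = sin φ sin δ + cos φ cos δ cos h = -0.304705 + 0.410201 = 0.105496.
Flux = S₀ · cos θ_z = 589 × 0.105496 = 62.14 W/m².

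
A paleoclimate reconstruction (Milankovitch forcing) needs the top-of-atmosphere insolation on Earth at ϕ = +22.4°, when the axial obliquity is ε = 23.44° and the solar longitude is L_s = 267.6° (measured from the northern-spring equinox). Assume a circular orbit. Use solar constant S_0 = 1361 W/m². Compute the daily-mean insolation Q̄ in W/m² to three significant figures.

Q̄ ≈ 270 W/m²

Solar declination: sin δ = sin ε · sin L_s = sin 23.44° × sin 267.6° = -0.39744, so δ = -23.418°.
cos h₀ = −tan(+22.4°) tan(-23.418°) = 0.1785, h₀ = 1.3913 rad.
Bracket: h₀ sin ϕ sin δ + cos ϕ cos δ sin h₀ = 1.3913×0.38107×-0.39744 + 0.92455×0.91763×0.98394 = -0.210716 + 0.834770 = 0.624054.
Q̄ = (S_0/π) × [bracket] = (1361/π) × 0.624054 = 270.4 W/m².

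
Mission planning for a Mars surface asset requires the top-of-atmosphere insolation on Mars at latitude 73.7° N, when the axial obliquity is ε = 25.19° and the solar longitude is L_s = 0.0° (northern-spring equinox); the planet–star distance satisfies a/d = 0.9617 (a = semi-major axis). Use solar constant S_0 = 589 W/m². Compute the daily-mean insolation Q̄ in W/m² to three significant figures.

Solar declination: sin δ = sin ε · sin L_s = sin 25.19° × sin 0.0° = 0.00000, so δ = +0.000°.
cos h₀ = −tan(+73.7°) tan(+0.000°) = -0.0000, h₀ = 1.5708 rad.
Bracket: h₀ sin ϕ sin δ + cos ϕ cos δ sin h₀ = 1.5708×0.95981×0.00000 + 0.28067×1.00000×1.00000 = 0.000000 + 0.280670 = 0.280670.
Inverse-square distance factor (a/d)² = 0.9617² = 0.924867.
Q̄ = (S_0/π) × 0.924867 × [bracket] = (589/π) × 0.924867 × 0.280670 = 48.67 W/m².

Q̄ ≈ 48.7 W/m²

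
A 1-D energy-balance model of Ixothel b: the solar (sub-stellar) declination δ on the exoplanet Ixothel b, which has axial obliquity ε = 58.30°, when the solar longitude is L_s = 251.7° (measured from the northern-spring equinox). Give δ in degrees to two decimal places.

δ = -53.88°

sin δ = sin ε · sin L_s = sin 58.30° × sin 251.7° = -0.807782.
δ = arcsin(-0.807782) = -53.88°.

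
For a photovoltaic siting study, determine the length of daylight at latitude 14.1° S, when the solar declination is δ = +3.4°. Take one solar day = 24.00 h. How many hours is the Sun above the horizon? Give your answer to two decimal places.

cos H₀ = −tan φ · tan δ = −tan(-14.1°) × tan(+3.400°) = 0.0149, so H₀ = 1.5559 rad = 89.14°.
Daylight = 2H₀/(2π) × 24.00 h = (1.5559/π) × 24.00 = 11.89 h.

11.89 h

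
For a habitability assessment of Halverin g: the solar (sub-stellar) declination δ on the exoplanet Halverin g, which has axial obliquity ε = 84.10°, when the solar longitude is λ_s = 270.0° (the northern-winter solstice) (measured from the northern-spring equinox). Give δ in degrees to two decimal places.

sin δ = sin ε · sin λ_s = sin 84.10° × sin 270.0° = -0.994703.
δ = arcsin(-0.994703) = -84.10°.

δ = -84.10°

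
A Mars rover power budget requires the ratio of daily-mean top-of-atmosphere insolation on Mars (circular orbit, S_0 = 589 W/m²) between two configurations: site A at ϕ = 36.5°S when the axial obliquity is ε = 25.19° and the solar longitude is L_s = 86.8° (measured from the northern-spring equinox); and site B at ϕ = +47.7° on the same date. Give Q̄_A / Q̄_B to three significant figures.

— Configuration A (ϕ=-36.5°):
Solar declination: sin δ = sin ε · sin L_s = sin 25.19° × sin 86.8° = 0.42496, so δ = +25.148°.
cos h₀ = −tan(-36.5°) tan(+25.148°) = 0.3474, h₀ = 1.2160 rad.
Bracket: h₀ sin ϕ sin δ + cos ϕ cos δ sin h₀ = 1.2160×-0.59482×0.42496 + 0.80386×0.90521×0.93772 = -0.307374 + 0.682343 = 0.374969.
Q̄ = (S_0/π) × [bracket] = (589/π) × 0.374969 = 70.301 W/m².
— Configuration B (ϕ=+47.7°):
cos h₀ = −tan(+47.7°) tan(+25.148°) = -0.5159, h₀ = 2.1129 rad.
Bracket: h₀ sin ϕ sin δ + cos ϕ cos δ sin h₀ = 2.1129×0.73963×0.42496 + 0.67301×0.90521×0.85663 = 0.664112 + 0.521872 = 1.185984.
Q̄ = (S_0/π) × [bracket] = (589/π) × 1.185984 = 222.35 W/m².
Ratio Q̄_A / Q̄_B = 70.301 / 222.35 = 0.3162.

Q̄_A / Q̄_B ≈ 0.316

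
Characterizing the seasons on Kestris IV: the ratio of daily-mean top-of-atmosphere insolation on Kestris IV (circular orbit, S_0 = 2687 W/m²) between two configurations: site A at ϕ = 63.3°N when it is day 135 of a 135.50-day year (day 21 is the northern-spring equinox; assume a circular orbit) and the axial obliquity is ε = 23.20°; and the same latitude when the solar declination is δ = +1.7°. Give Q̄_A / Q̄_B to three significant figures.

— Configuration A (ϕ=+63.3°):
Solar longitude: L_s = 360° × (135 − 21)/135.50 = 302.878°.
sin δ = sin 23.20° × sin 302.878° = -0.33084, so δ = -19.320°.
cos h₀ = −tan(+63.3°) tan(-19.320°) = 0.6971, h₀ = 0.7995 rad.
Bracket: h₀ sin ϕ sin δ + cos ϕ cos δ sin h₀ = 0.7995×0.89337×-0.33084 + 0.44932×0.94369×0.71701 = -0.236302 + 0.304026 = 0.067724.
Q̄ = (S_0/π) × [bracket] = (2687/π) × 0.067724 = 57.924 W/m².
— Configuration B (ϕ=+63.3°):
cos h₀ = −tan(+63.3°) tan(+1.700°) = -0.0590, h₀ = 1.6298 rad.
Bracket: h₀ sin ϕ sin δ + cos ϕ cos δ sin h₀ = 1.6298×0.89337×0.02967 + 0.44932×0.99956×0.99826 = 0.043200 + 0.448341 = 0.491541.
Q̄ = (S_0/π) × [bracket] = (2687/π) × 0.491541 = 420.41 W/m².
Ratio Q̄_A / Q̄_B = 57.924 / 420.41 = 0.1378.

Q̄_A / Q̄_B ≈ 0.138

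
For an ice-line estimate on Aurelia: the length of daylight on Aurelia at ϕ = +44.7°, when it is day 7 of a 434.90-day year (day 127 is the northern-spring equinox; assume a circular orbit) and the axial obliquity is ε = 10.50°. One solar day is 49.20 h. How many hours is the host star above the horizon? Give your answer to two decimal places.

Solar longitude: L_s = 360° × (7 − 127)/434.90 = -99.333°, i.e. -99.333° + 360° = 260.667°.
sin δ = sin 10.50° × sin 260.667° = -0.17982, so δ = -10.359°.
cos h₀ = −tan ϕ · tan δ = −tan(+44.7°) × tan(-10.359°) = 0.1809, so h₀ = 1.3889 rad = 79.58°.
Daylight = 2h₀/(2π) × 49.20 h = (1.3889/π) × 49.20 = 21.75 h.

21.75 h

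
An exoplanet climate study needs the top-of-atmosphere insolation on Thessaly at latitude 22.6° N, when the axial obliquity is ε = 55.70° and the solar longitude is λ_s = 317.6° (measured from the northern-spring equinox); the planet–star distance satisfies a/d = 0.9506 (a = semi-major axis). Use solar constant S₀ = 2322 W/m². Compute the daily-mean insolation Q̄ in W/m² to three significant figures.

Q̄ ≈ 308 W/m²

Solar declination: sin δ = sin ε · sin λ_s = sin 55.70° × sin 317.6° = -0.55704, so δ = -33.851°.
cos H₀ = −tan(+22.6°) tan(-33.851°) = 0.2792, H₀ = 1.2878 rad.
Bracket: H₀ sin φ sin δ + cos φ cos δ sin H₀ = 1.2878×0.38430×-0.55704 + 0.92321×0.83049×0.96023 = -0.275680 + 0.736224 = 0.460544.
Inverse-square distance factor (a/d)² = 0.9506² = 0.903640.
Q̄ = (S₀/π) × 0.903640 × [bracket] = (2322/π) × 0.903640 × 0.460544 = 307.6 W/m².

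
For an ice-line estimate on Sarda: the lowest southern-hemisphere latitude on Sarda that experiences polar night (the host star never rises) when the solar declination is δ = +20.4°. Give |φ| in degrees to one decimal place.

|φ| = 69.6°

Polar night requires cos H₀ = −tan φ tan δ ≥ 1, i.e. tan φ tan δ ≤ −1.
The boundary is |tan φ| · |tan δ| = 1, so |φ| = 90° − |δ| = 90° − 20.4° = 69.6° in the southern hemisphere.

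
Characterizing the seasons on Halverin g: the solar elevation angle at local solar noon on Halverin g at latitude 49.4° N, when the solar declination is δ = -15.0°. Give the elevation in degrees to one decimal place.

At local noon the hour angle is zero, so the zenith angle equals |φ − δ| = |+49.4° − (-15.000°)| = 64.400°.
Elevation = 90° − 64.400° = 25.6°.

25.6°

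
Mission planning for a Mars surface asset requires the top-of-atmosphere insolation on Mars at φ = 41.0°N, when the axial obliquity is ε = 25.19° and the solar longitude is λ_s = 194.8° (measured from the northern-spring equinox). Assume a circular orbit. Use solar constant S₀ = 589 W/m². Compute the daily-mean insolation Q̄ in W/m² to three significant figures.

Q̄ ≈ 120 W/m²

Solar declination: sin δ = sin ε · sin λ_s = sin 25.19° × sin 194.8° = -0.10872, so δ = -6.242°.
cos H₀ = −tan(+41.0°) tan(-6.242°) = 0.0951, H₀ = 1.4756 rad.
Bracket: H₀ sin φ sin δ + cos φ cos δ sin H₀ = 1.4756×0.65606×-0.10872 + 0.75471×0.99407×0.99547 = -0.105250 + 0.746836 = 0.641586.
Q̄ = (S₀/π) × [bracket] = (589/π) × 0.641586 = 120.3 W/m².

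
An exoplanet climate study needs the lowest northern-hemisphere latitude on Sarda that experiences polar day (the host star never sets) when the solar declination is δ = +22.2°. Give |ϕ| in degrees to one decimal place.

|ϕ| = 67.8°

Polar day requires cos h₀ = −tan ϕ tan δ ≤ −1, i.e. tan ϕ tan δ ≥ 1.
The boundary is |tan ϕ| · |tan δ| = 1, so |ϕ| = 90° − |δ| = 90° − 22.2° = 67.8° in the northern hemisphere.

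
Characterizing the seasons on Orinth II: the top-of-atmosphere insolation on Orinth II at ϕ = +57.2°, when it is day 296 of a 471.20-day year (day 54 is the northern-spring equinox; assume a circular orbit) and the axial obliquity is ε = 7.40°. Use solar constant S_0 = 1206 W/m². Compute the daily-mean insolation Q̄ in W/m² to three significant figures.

Q̄ ≈ 202 W/m²

Solar longitude: L_s = 360° × (296 − 54)/471.20 = 184.890°.
sin δ = sin 7.40° × sin 184.890° = -0.01098, so δ = -0.629°.
cos h₀ = −tan(+57.2°) tan(-0.629°) = 0.0170, h₀ = 1.5538 rad.
Bracket: h₀ sin ϕ sin δ + cos ϕ cos δ sin h₀ = 1.5538×0.84057×-0.01098 + 0.54171×0.99994×0.99985 = -0.014341 + 0.541596 = 0.527255.
Q̄ = (S_0/π) × [bracket] = (1206/π) × 0.527255 = 202.4 W/m².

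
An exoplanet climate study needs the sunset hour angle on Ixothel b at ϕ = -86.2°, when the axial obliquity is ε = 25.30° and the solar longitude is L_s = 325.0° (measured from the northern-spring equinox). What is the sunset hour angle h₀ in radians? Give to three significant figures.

Solar declination: sin δ = sin ε · sin L_s = sin 25.30° × sin 325.0° = -0.24512, so δ = -14.189°.
Sunrise equation: cos h₀ = −tan ϕ · tan δ = -3.8066 ≤ −1, so the host star never sets (polar day) and h₀ = π.

h₀ = 3.14 rad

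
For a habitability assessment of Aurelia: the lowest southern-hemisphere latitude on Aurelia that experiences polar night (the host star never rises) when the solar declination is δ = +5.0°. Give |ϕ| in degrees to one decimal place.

|ϕ| = 85.0°

Polar night requires cos h₀ = −tan ϕ tan δ ≥ 1, i.e. tan ϕ tan δ ≤ −1.
The boundary is |tan ϕ| · |tan δ| = 1, so |ϕ| = 90° − |δ| = 90° − 5.0° = 85.0° in the southern hemisphere.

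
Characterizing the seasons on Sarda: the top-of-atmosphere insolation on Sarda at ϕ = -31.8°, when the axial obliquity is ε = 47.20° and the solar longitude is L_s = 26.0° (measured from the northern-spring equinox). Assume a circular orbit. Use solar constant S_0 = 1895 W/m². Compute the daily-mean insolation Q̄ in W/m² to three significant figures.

Solar declination: sin δ = sin ε · sin L_s = sin 47.20° × sin 26.0° = 0.32165, so δ = +18.762°.
cos h₀ = −tan(-31.8°) tan(+18.762°) = 0.2106, h₀ = 1.3586 rad.
Bracket: h₀ sin ϕ sin δ + cos ϕ cos δ sin h₀ = 1.3586×-0.52696×0.32165 + 0.84989×0.94686×0.97757 = -0.230278 + 0.786677 = 0.556399.
Q̄ = (S_0/π) × [bracket] = (1895/π) × 0.556399 = 335.6 W/m².

Q̄ ≈ 336 W/m²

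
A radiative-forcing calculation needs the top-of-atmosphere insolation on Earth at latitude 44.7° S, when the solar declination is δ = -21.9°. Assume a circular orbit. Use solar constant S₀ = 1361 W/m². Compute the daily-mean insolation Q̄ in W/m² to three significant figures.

cos H₀ = −tan(-44.7°) tan(-21.900°) = -0.3978, H₀ = 1.9799 rad.
Bracket: H₀ sin φ sin δ + cos φ cos δ sin H₀ = 1.9799×-0.70339×-0.37299 + 0.71080×0.92784×0.91747 = 0.519441 + 0.605079 = 1.124520.
Q̄ = (S₀/π) × [bracket] = (1361/π) × 1.124520 = 487.2 W/m².

Q̄ ≈ 487 W/m²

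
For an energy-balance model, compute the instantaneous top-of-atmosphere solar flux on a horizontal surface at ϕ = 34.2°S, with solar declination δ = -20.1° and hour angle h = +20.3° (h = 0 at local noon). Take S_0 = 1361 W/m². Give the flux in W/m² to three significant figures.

1.25e+03 W/m²

cos θ_z = sin ϕ sin δ + cos ϕ cos δ cos h = 0.193165 + 0.728465 = 0.921630.
Flux = S_0 · cos θ_z = 1361 × 0.921630 = 1254 W/m².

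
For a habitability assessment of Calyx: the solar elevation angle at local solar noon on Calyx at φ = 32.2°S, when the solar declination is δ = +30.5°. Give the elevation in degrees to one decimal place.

27.3°

At local noon the hour angle is zero, so the zenith angle equals |φ − δ| = |-32.2° − (+30.500°)| = 62.700°.
Elevation = 90° − 62.700° = 27.3°.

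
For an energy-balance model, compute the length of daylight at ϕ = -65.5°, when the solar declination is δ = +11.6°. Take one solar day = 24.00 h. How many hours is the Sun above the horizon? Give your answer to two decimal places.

cos h₀ = −tan ϕ · tan δ = −tan(-65.5°) × tan(+11.600°) = 0.4504, so h₀ = 1.1036 rad = 63.23°.
Daylight = 2h₀/(2π) × 24.00 h = (1.1036/π) × 24.00 = 8.43 h.

8.43 h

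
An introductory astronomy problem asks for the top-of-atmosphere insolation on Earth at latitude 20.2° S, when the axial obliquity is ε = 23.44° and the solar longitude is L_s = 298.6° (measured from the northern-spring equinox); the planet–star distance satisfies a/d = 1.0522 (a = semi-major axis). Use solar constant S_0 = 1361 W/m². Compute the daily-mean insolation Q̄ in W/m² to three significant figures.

Solar declination: sin δ = sin ε · sin L_s = sin 23.44° × sin 298.6° = -0.34925, so δ = -20.442°.
cos h₀ = −tan(-20.2°) tan(-20.442°) = -0.1371, h₀ = 1.7084 rad.
Bracket: h₀ sin ϕ sin δ + cos ϕ cos δ sin h₀ = 1.7084×-0.34530×-0.34925 + 0.93849×0.93703×0.99055 = 0.206026 + 0.871083 = 1.077109.
Inverse-square distance factor (a/d)² = 1.0522² = 1.107125.
Q̄ = (S_0/π) × 1.107125 × [bracket] = (1361/π) × 1.107125 × 1.077109 = 516.6 W/m².

Q̄ ≈ 517 W/m²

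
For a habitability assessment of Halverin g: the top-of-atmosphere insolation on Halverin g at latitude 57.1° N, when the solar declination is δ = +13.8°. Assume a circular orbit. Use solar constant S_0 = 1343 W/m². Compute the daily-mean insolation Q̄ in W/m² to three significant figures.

cos h₀ = −tan(+57.1°) tan(+13.800°) = -0.3797, h₀ = 1.9602 rad.
Bracket: h₀ sin ϕ sin δ + cos ϕ cos δ sin h₀ = 1.9602×0.83962×0.23853 + 0.54317×0.97113×0.92512 = 0.392578 + 0.487990 = 0.880568.
Q̄ = (S_0/π) × [bracket] = (1343/π) × 0.880568 = 376.4 W/m².

Q̄ ≈ 376 W/m²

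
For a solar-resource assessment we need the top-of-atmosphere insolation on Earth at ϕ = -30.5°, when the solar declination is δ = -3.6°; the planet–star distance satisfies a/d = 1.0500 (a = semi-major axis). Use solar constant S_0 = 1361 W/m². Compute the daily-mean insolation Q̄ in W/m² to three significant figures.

Q̄ ≈ 435 W/m²

cos h₀ = −tan(-30.5°) tan(-3.600°) = -0.0371, h₀ = 1.6079 rad.
Bracket: h₀ sin ϕ sin δ + cos ϕ cos δ sin h₀ = 1.6079×-0.50754×-0.06279 + 0.86163×0.99803×0.99931 = 0.051241 + 0.859339 = 0.910580.
Inverse-square distance factor (a/d)² = 1.0500² = 1.102500.
Q̄ = (S_0/π) × 1.102500 × [bracket] = (1361/π) × 1.102500 × 0.910580 = 434.9 W/m².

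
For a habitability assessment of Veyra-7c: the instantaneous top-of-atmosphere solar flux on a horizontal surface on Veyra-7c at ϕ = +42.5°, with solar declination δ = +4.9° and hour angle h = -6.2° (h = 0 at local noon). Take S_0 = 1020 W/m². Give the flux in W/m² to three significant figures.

804 W/m²

cos θ_z = sin ϕ sin δ + cos ϕ cos δ cos h = 0.057707 + 0.730286 = 0.787993.
Flux = S_0 · cos θ_z = 1020 × 0.787993 = 803.8 W/m².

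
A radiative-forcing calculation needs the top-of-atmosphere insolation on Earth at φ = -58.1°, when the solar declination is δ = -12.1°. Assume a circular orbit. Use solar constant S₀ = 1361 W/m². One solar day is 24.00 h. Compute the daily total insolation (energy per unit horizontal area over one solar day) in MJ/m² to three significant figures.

31.0 MJ/m²

cos H₀ = −tan(-58.1°) tan(-12.100°) = -0.3444, H₀ = 1.9224 rad.
Bracket: H₀ sin φ sin δ + cos φ cos δ sin H₀ = 1.9224×-0.84897×-0.20962 + 0.52844×0.97778×0.93882 = 0.342112 + 0.485086 = 0.827198.
Q̄ = (S₀/π) × [bracket] = (1361/π) × 0.827198 = 358.36 W/m².
Daily total = Q̄ × 24.00 h × 3600 s/h = 358.36 × 24.00 × 3600 / 10⁶ = 30.96 MJ/m².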